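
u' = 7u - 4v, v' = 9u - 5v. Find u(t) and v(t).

Coefficient matrix A = [[7, -4], [9, -5]].
Characteristic polynomial det(A - λI) = λ^2 - 2λ + 1 = 0.
Single eigenvalue λ = 1 with algebraic multiplicity 2.
Eigenvector v = (2,3); generalized eigenvector w with (A-λI)w=v is (-1,-2).
General solution: e^(t)[c_1·v + c_2·(t·v + w)].

u(t) = 2c_1e^(t) + 2c_2te^(t) - c_2e^(t), v(t) = 3c_1e^(t) + 3c_2te^(t) - 2c_2e^(t)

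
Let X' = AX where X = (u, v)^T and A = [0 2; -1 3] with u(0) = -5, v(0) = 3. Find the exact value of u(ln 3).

A = [[0,2],[-1,3]]; eigenvalues λ = 2, 1.
Eigenvectors: (-1,-1) for λ=2, (-2,-1) for λ=1.
From the initial condition, c_1 = -11, c_2 = 8.
u(ln 3) = (-11)(3^2)(-1) + (8)(3^1)(-2) = 51.

51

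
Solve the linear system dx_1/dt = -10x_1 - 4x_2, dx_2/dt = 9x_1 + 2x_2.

Coefficient matrix A = [[-10, -4], [9, 2]].
Characteristic polynomial det(A - λI) = λ^2 + 8λ + 16 = 0.
Single eigenvalue λ = -4 with algebraic multiplicity 2.
Eigenvector v = (2,-3); generalized eigenvector w with (A-λI)w=v is (1,-2).
General solution: e^(-4t)[C_1·v + C_2·(t·v + w)].

x_1(t) = 2C_1e^(-4t) + 2C_2te^(-4t) + C_2e^(-4t), x_2(t) = -3C_1e^(-4t) - 3C_2te^(-4t) - 2C_2e^(-4t)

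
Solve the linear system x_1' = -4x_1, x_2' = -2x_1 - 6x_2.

x_1(t) = c_2e^(-4t), x_2(t) = -c_1e^(-6t) - c_2e^(-4t)

Coefficient matrix A = [[-4, 0], [-2, -6]].
Characteristic polynomial det(A - λI) = λ^2 + 10λ + 24 = 0.
Eigenvalues λ = -6, -4.
For λ=-6: (A-λI) row 1 is [2, 0], so an eigenvector is (0, -1).
For λ=-4: (A-λI) row 2 is [-2, -2], so an eigenvector is (1, -1).
General solution: c_1e^(-6t)(0,-1) + c_2e^(-4t)(1,-1).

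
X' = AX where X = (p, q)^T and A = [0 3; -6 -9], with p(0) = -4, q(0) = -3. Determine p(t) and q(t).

p(t) = -11e^(-3t) + 7e^(-6t), q(t) = 11e^(-3t) - 14e^(-6t)

Coefficient matrix A = [[0, 3], [-6, -9]].
Characteristic polynomial det(A - λI) = λ^2 + 9λ + 18 = 0.
Eigenvalues λ = -6, -3.
For λ=-6: (A-λI) row 1 is [6, 3], so an eigenvector is (-1, 2).
For λ=-3: (A-λI) row 1 is [3, 3], so an eigenvector is (1, -1).
General solution: C_1e^(-6t)(-1,2) + C_2e^(-3t)(1,-1).
Applying p(0)=-4, q(0)=-3 gives C_1=-7, C_2=-11.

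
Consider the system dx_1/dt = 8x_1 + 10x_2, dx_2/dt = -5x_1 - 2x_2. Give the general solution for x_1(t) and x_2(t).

x_1(t) = -c_1e^(3t)sin(5t) - c_1e^(3t)cos(5t) - c_2e^(3t)sin(5t) + c_2e^(3t)cos(5t), x_2(t) = c_1e^(3t)sin(5t) - c_2e^(3t)cos(5t)

Coefficient matrix A = [[8, 10], [-5, -2]].
Characteristic polynomial det(A - λI) = λ^2 - 6λ + 34 = 0.
Eigenvalues λ = 3 ± 5i (complex conjugate pair).
For λ=3+5i: an eigenvector is (-1,0) - i(-1,1) = (-1 + i, 0 - i).
A real fundamental pair from Re and Im of e^((3+5i)t)v: X_1 = e^(3t)(cos(5t)·(-1,0) + sin(5t)·(-1,1)), X_2 = e^(3t)(sin(5t)·(-1,0) - cos(5t)·(-1,1)).
General solution: c_1X_1 + c_2X_2.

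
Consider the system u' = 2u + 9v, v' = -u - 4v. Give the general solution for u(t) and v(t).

u(t) = -3K_1e^(-t) - 3K_2te^(-t) - K_2e^(-t), v(t) = K_1e^(-t) + K_2te^(-t)

Coefficient matrix A = [[2, 9], [-1, -4]].
Characteristic polynomial det(A - λI) = λ^2 + 2λ + 1 = 0.
Single eigenvalue λ = -1 with algebraic multiplicity 2.
Eigenvector v = (-3,1); generalized eigenvector w with (A-λI)w=v is (-1,0).
General solution: e^(-t)[K_1·v + K_2·(t·v + w)].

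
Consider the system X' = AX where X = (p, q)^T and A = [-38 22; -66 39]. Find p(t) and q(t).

p(t) = -2C_1e^(-5t) - C_2e^(6t), q(t) = -3C_1e^(-5t) - 2C_2e^(6t)

Coefficient matrix A = [[-38, 22], [-66, 39]].
Characteristic polynomial det(A - λI) = λ^2 - λ - 30 = 0.
Eigenvalues λ = -5, 6.
For λ=-5: (A-λI) row 1 is [-33, 22], so an eigenvector is (-2, -3).
For λ=6: (A-λI) row 1 is [-44, 22], so an eigenvector is (-1, -2).
General solution: C_1e^(-5t)(-2,-3) + C_2e^(6t)(-1,-2).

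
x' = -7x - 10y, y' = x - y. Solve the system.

Coefficient matrix A = [[-7, -10], [1, -1]].
Characteristic polynomial det(A - λI) = λ^2 + 8λ + 17 = 0.
Eigenvalues λ = -4 ± i (complex conjugate pair).
For λ=-4+i: an eigenvector is (-3,1) - i(-1,0) = (-3 + i, 1).
A real fundamental pair from Re and Im of e^((-4+i)t)v: X_1 = e^(-4t)(cos(t)·(-3,1) + sin(t)·(-1,0)), X_2 = e^(-4t)(sin(t)·(-3,1) - cos(t)·(-1,0)).
General solution: C_1X_1 + C_2X_2.

x(t) = -C_1e^(-4t)sin(t) - 3C_1e^(-4t)cos(t) - 3C_2e^(-4t)sin(t) + C_2e^(-4t)cos(t), y(t) = C_1e^(-4t)cos(t) + C_2e^(-4t)sin(t)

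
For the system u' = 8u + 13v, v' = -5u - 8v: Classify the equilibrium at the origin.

A = [[8,13],[-5,-8]]; det(A-λI) = λ^2 + 1.
λ = 0 ± i: zero real part.

center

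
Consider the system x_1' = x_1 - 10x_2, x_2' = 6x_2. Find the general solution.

Coefficient matrix A = [[1, -10], [0, 6]].
Characteristic polynomial det(A - λI) = λ^2 - 7λ + 6 = 0.
Eigenvalues λ = 6, 1.
For λ=6: (A-λI) row 1 is [-5, -10], so an eigenvector is (-2, 1).
For λ=1: (A-λI) row 1 is [0, -10], so an eigenvector is (-1, 0).
General solution: c_1e^(6t)(-2,1) + c_2e^(t)(-1,0).

x_1(t) = -2c_1e^(6t) - c_2e^(t), x_2(t) = c_1e^(6t)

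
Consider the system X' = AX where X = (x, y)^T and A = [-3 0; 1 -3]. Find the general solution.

x(t) = -c_2e^(-3t), y(t) = -c_1e^(-3t) - c_2te^(-3t) - 2c_2e^(-3t)

Coefficient matrix A = [[-3, 0], [1, -3]].
Characteristic polynomial det(A - λI) = λ^2 + 6λ + 9 = 0.
Single eigenvalue λ = -3 with algebraic multiplicity 2.
Eigenvector v = (0,-1); generalized eigenvector w with (A-λI)w=v is (-1,-2).
General solution: e^(-3t)[c_1·v + c_2·(t·v + w)].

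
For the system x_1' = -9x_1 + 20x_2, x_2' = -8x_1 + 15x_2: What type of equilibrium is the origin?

unstable spiral

A = [[-9,20],[-8,15]]; det(A-λI) = λ^2 - 6λ + 25.
λ = 3 ± 4i: positive real part.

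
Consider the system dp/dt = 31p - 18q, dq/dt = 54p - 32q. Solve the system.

p(t) = 2K_1e^(4t) + K_2e^(-5t), q(t) = 3K_1e^(4t) + 2K_2e^(-5t)

Coefficient matrix A = [[31, -18], [54, -32]].
Characteristic polynomial det(A - λI) = λ^2 + λ - 20 = 0.
Eigenvalues λ = 4, -5.
For λ=4: (A-λI) row 1 is [27, -18], so an eigenvector is (2, 3).
For λ=-5: (A-λI) row 1 is [36, -18], so an eigenvector is (1, 2).
General solution: K_1e^(4t)(2,3) + K_2e^(-5t)(1,2).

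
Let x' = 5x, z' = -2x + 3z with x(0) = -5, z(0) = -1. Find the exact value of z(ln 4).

A = [[5,0],[-2,3]]; eigenvalues λ = 3, 5.
Eigenvectors: (0,-1) for λ=3, (-1,1) for λ=5.
From the initial condition, c_1 = 6, c_2 = 5.
z(ln 4) = (6)(4^3)(-1) + (5)(4^5)(1) = 4736.

4736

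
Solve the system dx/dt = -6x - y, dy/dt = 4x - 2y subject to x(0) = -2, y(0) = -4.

Coefficient matrix A = [[-6, -1], [4, -2]].
Characteristic polynomial det(A - λI) = λ^2 + 8λ + 16 = 0.
Single eigenvalue λ = -4 with algebraic multiplicity 2.
Eigenvector v = (-1,2); generalized eigenvector w with (A-λI)w=v is (2,-3).
General solution: e^(-4t)[c_1·v + c_2·(t·v + w)].
Applying x(0)=-2, y(0)=-4 gives c_1=-14, c_2=-8.

x(t) = 8te^(-4t) - 2e^(-4t), y(t) = -16te^(-4t) - 4e^(-4t)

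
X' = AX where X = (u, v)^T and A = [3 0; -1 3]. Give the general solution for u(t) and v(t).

u(t) = -K_2e^(3t), v(t) = K_1e^(3t) + K_2te^(3t) + K_2e^(3t)

Coefficient matrix A = [[3, 0], [-1, 3]].
Characteristic polynomial det(A - λI) = λ^2 - 6λ + 9 = 0.
Single eigenvalue λ = 3 with algebraic multiplicity 2.
Eigenvector v = (0,1); generalized eigenvector w with (A-λI)w=v is (-1,1).
General solution: e^(3t)[K_1·v + K_2·(t·v + w)].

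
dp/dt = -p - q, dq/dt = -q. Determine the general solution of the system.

Coefficient matrix A = [[-1, -1], [0, -1]].
Characteristic polynomial det(A - λI) = λ^2 + 2λ + 1 = 0.
Single eigenvalue λ = -1 with algebraic multiplicity 2.
Eigenvector v = (1,0); generalized eigenvector w with (A-λI)w=v is (-2,-1).
General solution: e^(-t)[K_1·v + K_2·(t·v + w)].

p(t) = K_1e^(-t) + K_2te^(-t) - 2K_2e^(-t), q(t) = -K_2e^(-t)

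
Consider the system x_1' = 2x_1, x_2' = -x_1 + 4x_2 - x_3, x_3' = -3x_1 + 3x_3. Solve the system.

x_1(t) = c_1e^(2t), x_2(t) = 2c_1e^(2t) + c_2e^(4t) + c_3e^(3t), x_3(t) = 3c_1e^(2t) + c_3e^(3t)

Coefficient matrix A = [[2, 0, 0], [-1, 4, -1], [-3, 0, 3]].
det(A - λI) = 0 gives eigenvalues λ = 2, 4, 3.
For λ=2: eigenvector (1,2,3).
For λ=4: eigenvector (0,1,0).
For λ=3: eigenvector (0,1,1).
General solution: c_1e^(2t)(1,2,3) + c_2e^(4t)(0,1,0) + c_3e^(3t)(0,1,1).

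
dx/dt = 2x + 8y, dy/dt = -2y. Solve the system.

x(t) = c_1e^(2t) + 2c_2e^(-2t), y(t) = -c_2e^(-2t)

Coefficient matrix A = [[2, 8], [0, -2]].
Characteristic polynomial det(A - λI) = λ^2 - 4 = 0.
Eigenvalues λ = 2, -2.
For λ=2: (A-λI) row 1 is [0, 8], so an eigenvector is (1, 0).
For λ=-2: (A-λI) row 1 is [4, 8], so an eigenvector is (2, -1).
General solution: c_1e^(2t)(1,0) + c_2e^(-2t)(2,-1).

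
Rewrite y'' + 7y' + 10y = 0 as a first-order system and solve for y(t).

y(t) = c_1e^(-2t) + c_2e^(-5t)

Let x_1 = y, x_2 = y'. Then x_1' = x_2 and x_2' = -10x_1 - 7x_2.
A = [[0,1],[-10,-7]]; det(A-λI) = λ^2 + 7λ + 10.
Eigenvalues λ = -2, -5 with eigenvectors (1,-2), (1,-5).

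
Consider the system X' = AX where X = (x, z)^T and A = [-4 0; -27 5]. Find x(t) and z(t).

x(t) = -K_2e^(-4t), z(t) = -K_1e^(5t) - 3K_2e^(-4t)

Coefficient matrix A = [[-4, 0], [-27, 5]].
Characteristic polynomial det(A - λI) = λ^2 - λ - 20 = 0.
Eigenvalues λ = 5, -4.
For λ=5: (A-λI) row 1 is [-9, 0], so an eigenvector is (0, -1).
For λ=-4: (A-λI) row 2 is [-27, 9], so an eigenvector is (-1, -3).
General solution: K_1e^(5t)(0,-1) + K_2e^(-4t)(-1,-3).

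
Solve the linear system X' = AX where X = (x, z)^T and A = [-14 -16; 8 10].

Coefficient matrix A = [[-14, -16], [8, 10]].
Characteristic polynomial det(A - λI) = λ^2 + 4λ - 12 = 0.
Eigenvalues λ = -6, 2.
For λ=-6: (A-λI) row 1 is [-8, -16], so an eigenvector is (2, -1).
For λ=2: (A-λI) row 1 is [-16, -16], so an eigenvector is (1, -1).
General solution: C_1e^(-6t)(2,-1) + C_2e^(2t)(1,-1).

x(t) = 2C_1e^(-6t) + C_2e^(2t), z(t) = -C_1e^(-6t) - C_2e^(2t)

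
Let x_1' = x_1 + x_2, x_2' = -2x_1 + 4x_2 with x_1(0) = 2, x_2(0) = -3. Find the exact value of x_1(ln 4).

-208

A = [[1,1],[-2,4]]; eigenvalues λ = 3, 2.
Eigenvectors: (1,2) for λ=3, (-1,-1) for λ=2.
From the initial condition, c_1 = -5, c_2 = -7.
x_1(ln 4) = (-5)(4^3)(1) + (-7)(4^2)(-1) = -208.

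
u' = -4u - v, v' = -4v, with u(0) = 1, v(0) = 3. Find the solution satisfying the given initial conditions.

u(t) = -3te^(-4t) + e^(-4t), v(t) = 3e^(-4t)

Coefficient matrix A = [[-4, -1], [0, -4]].
Characteristic polynomial det(A - λI) = λ^2 + 8λ + 16 = 0.
Single eigenvalue λ = -4 with algebraic multiplicity 2.
Eigenvector v = (-1,0); generalized eigenvector w with (A-λI)w=v is (-3,1).
General solution: e^(-4t)[c_1·v + c_2·(t·v + w)].
Applying u(0)=1, v(0)=3 gives c_1=-10, c_2=3.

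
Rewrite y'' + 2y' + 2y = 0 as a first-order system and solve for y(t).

y(t) = c_1e^(-t)cos(t) + c_2e^(-t)sin(t)

Let x_1 = y, x_2 = y'. Then x_1' = x_2 and x_2' = -2x_1 - 2x_2.
A = [[0,1],[-2,-2]]; det(A-λI) = λ^2 + 2λ + 2.
Eigenvalues λ = -1 ± i.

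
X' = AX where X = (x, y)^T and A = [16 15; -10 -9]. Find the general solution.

x(t) = K_1e^(t) + 3K_2e^(6t), y(t) = -K_1e^(t) - 2K_2e^(6t)

Coefficient matrix A = [[16, 15], [-10, -9]].
Characteristic polynomial det(A - λI) = λ^2 - 7λ + 6 = 0.
Eigenvalues λ = 1, 6.
For λ=1: (A-λI) row 1 is [15, 15], so an eigenvector is (1, -1).
For λ=6: (A-λI) row 1 is [10, 15], so an eigenvector is (3, -2).
General solution: K_1e^(t)(1,-1) + K_2e^(6t)(3,-2).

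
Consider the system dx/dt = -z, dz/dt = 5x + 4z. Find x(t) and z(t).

Coefficient matrix A = [[0, -1], [5, 4]].
Characteristic polynomial det(A - λI) = λ^2 - 4λ + 5 = 0.
Eigenvalues λ = 2 ± i (complex conjugate pair).
For λ=2+i: an eigenvector is (0,-1) - i(1,-2) = (0 - i, -1 + 2i).
A real fundamental pair from Re and Im of e^((2+i)t)v: X_1 = e^(2t)(cos(t)·(0,-1) + sin(t)·(1,-2)), X_2 = e^(2t)(sin(t)·(0,-1) - cos(t)·(1,-2)).
General solution: c_1X_1 + c_2X_2.

x(t) = c_1e^(2t)sin(t) - c_2e^(2t)cos(t), z(t) = -2c_1e^(2t)sin(t) - c_1e^(2t)cos(t) - c_2e^(2t)sin(t) + 2c_2e^(2t)cos(t)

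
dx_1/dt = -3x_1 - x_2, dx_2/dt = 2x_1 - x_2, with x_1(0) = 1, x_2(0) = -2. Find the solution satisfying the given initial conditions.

x_1(t) = e^(-2t)sin(t) + e^(-2t)cos(t), x_2(t) = -2e^(-2t)cos(t)

Coefficient matrix A = [[-3, -1], [2, -1]].
Characteristic polynomial det(A - λI) = λ^2 + 4λ + 5 = 0.
Eigenvalues λ = -2 ± i (complex conjugate pair).
For λ=-2+i: an eigenvector is (0,-1) - i(1,-1) = (0 - i, -1 + i).
A real fundamental pair from Re and Im of e^((-2+i)t)v: X_1 = e^(-2t)(cos(t)·(0,-1) + sin(t)·(1,-1)), X_2 = e^(-2t)(sin(t)·(0,-1) - cos(t)·(1,-1)).
General solution: K_1X_1 + K_2X_2.
Applying x_1(0)=1, x_2(0)=-2 gives K_1=1, K_2=-1.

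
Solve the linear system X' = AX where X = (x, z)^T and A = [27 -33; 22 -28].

x(t) = c_1e^(-6t) - 3c_2e^(5t), z(t) = c_1e^(-6t) - 2c_2e^(5t)

Coefficient matrix A = [[27, -33], [22, -28]].
Characteristic polynomial det(A - λI) = λ^2 + λ - 30 = 0.
Eigenvalues λ = -6, 5.
For λ=-6: (A-λI) row 1 is [33, -33], so an eigenvector is (1, 1).
For λ=5: (A-λI) row 1 is [22, -33], so an eigenvector is (-3, -2).
General solution: c_1e^(-6t)(1,1) + c_2e^(5t)(-3,-2).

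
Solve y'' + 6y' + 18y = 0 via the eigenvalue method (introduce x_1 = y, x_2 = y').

y(t) = K_1e^(-3t)cos(3t) + K_2e^(-3t)sin(3t)

Let x_1 = y, x_2 = y'. Then x_1' = x_2 and x_2' = -18x_1 - 6x_2.
A = [[0,1],[-18,-6]]; det(A-λI) = λ^2 + 6λ + 18.
Eigenvalues λ = -3 ± 3i.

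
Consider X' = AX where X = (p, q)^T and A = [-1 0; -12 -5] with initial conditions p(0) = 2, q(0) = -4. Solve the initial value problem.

p(t) = 2e^(-t), q(t) = -6e^(-t) + 2e^(-5t)

Coefficient matrix A = [[-1, 0], [-12, -5]].
Characteristic polynomial det(A - λI) = λ^2 + 6λ + 5 = 0.
Eigenvalues λ = -1, -5.
For λ=-1: (A-λI) row 2 is [-12, -4], so an eigenvector is (1, -3).
For λ=-5: (A-λI) row 1 is [4, 0], so an eigenvector is (0, -1).
General solution: K_1e^(-t)(1,-3) + K_2e^(-5t)(0,-1).
Applying p(0)=2, q(0)=-4 gives K_1=2, K_2=-2.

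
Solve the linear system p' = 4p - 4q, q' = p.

p(t) = -2c_1e^(2t) - 2c_2te^(2t) - c_2e^(2t), q(t) = -c_1e^(2t) - c_2te^(2t)

Coefficient matrix A = [[4, -4], [1, 0]].
Characteristic polynomial det(A - λI) = λ^2 - 4λ + 4 = 0.
Single eigenvalue λ = 2 with algebraic multiplicity 2.
Eigenvector v = (-2,-1); generalized eigenvector w with (A-λI)w=v is (-1,0).
General solution: e^(2t)[c_1·v + c_2·(t·v + w)].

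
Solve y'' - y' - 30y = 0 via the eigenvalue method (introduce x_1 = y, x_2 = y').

y(t) = C_1e^(6t) + C_2e^(-5t)

Let x_1 = y, x_2 = y'. Then x_1' = x_2 and x_2' = 30x_1 + x_2.
A = [[0,1],[30,1]]; det(A-λI) = λ^2 - λ - 30.
Eigenvalues λ = 6, -5 with eigenvectors (1,6), (1,-5).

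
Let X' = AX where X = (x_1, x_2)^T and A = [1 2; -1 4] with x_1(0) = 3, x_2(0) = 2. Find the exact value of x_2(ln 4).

A = [[1,2],[-1,4]]; eigenvalues λ = 2, 3.
Eigenvectors: (-2,-1) for λ=2, (-1,-1) for λ=3.
From the initial condition, c_1 = -1, c_2 = -1.
x_2(ln 4) = (-1)(4^2)(-1) + (-1)(4^3)(-1) = 80.

80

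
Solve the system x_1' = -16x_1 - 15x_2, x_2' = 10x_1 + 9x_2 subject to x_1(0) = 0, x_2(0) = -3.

Coefficient matrix A = [[-16, -15], [10, 9]].
Characteristic polynomial det(A - λI) = λ^2 + 7λ + 6 = 0.
Eigenvalues λ = -6, -1.
For λ=-6: (A-λI) row 1 is [-10, -15], so an eigenvector is (3, -2).
For λ=-1: (A-λI) row 1 is [-15, -15], so an eigenvector is (1, -1).
General solution: C_1e^(-6t)(3,-2) + C_2e^(-t)(1,-1).
Applying x_1(0)=0, x_2(0)=-3 gives C_1=-3, C_2=9.

x_1(t) = 9e^(-t) - 9e^(-6t), x_2(t) = -9e^(-t) + 6e^(-6t)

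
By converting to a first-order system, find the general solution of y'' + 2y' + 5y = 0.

y(t) = C_1e^(-t)cos(2t) + C_2e^(-t)sin(2t)

Let x_1 = y, x_2 = y'. Then x_1' = x_2 and x_2' = -5x_1 - 2x_2.
A = [[0,1],[-5,-2]]; det(A-λI) = λ^2 + 2λ + 5.
Eigenvalues λ = -1 ± 2i.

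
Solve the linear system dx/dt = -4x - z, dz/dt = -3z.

Coefficient matrix A = [[-4, -1], [0, -3]].
Characteristic polynomial det(A - λI) = λ^2 + 7λ + 12 = 0.
Eigenvalues λ = -4, -3.
For λ=-4: (A-λI) row 1 is [0, -1], so an eigenvector is (-1, 0).
For λ=-3: (A-λI) row 1 is [-1, -1], so an eigenvector is (-1, 1).
General solution: K_1e^(-4t)(-1,0) + K_2e^(-3t)(-1,1).

x(t) = -K_1e^(-4t) - K_2e^(-3t), z(t) = K_2e^(-3t)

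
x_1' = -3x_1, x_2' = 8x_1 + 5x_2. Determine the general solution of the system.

x_1(t) = c_1e^(-3t), x_2(t) = -c_1e^(-3t) - c_2e^(5t)

Coefficient matrix A = [[-3, 0], [8, 5]].
Characteristic polynomial det(A - λI) = λ^2 - 2λ - 15 = 0.
Eigenvalues λ = -3, 5.
For λ=-3: (A-λI) row 2 is [8, 8], so an eigenvector is (1, -1).
For λ=5: (A-λI) row 1 is [-8, 0], so an eigenvector is (0, -1).
General solution: c_1e^(-3t)(1,-1) + c_2e^(5t)(0,-1).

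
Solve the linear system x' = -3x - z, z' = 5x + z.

x(t) = -C_1e^(-t)cos(t) - C_2e^(-t)sin(t), z(t) = -C_1e^(-t)sin(t) + 2C_1e^(-t)cos(t) + 2C_2e^(-t)sin(t) + C_2e^(-t)cos(t)

Coefficient matrix A = [[-3, -1], [5, 1]].
Characteristic polynomial det(A - λI) = λ^2 + 2λ + 2 = 0.
Eigenvalues λ = -1 ± i (complex conjugate pair).
For λ=-1+i: an eigenvector is (-1,2) - i(0,-1) = (-1, 2 + i).
A real fundamental pair from Re and Im of e^((-1+i)t)v: X_1 = e^(-t)(cos(t)·(-1,2) + sin(t)·(0,-1)), X_2 = e^(-t)(sin(t)·(-1,2) - cos(t)·(0,-1)).
General solution: C_1X_1 + C_2X_2.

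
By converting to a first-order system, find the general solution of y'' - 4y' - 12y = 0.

y(t) = K_1e^(6t) + K_2e^(-2t)

Let x_1 = y, x_2 = y'. Then x_1' = x_2 and x_2' = 12x_1 + 4x_2.
A = [[0,1],[12,4]]; det(A-λI) = λ^2 - 4λ - 12.
Eigenvalues λ = 6, -2 with eigenvectors (1,6), (1,-2).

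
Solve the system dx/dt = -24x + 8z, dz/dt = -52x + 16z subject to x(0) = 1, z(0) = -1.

Coefficient matrix A = [[-24, 8], [-52, 16]].
Characteristic polynomial det(A - λI) = λ^2 + 8λ + 32 = 0.
Eigenvalues λ = -4 ± 4i (complex conjugate pair).
For λ=-4+4i: an eigenvector is (-1,-2) - i(1,3) = (-1 - i, -2 - 3i).
A real fundamental pair from Re and Im of e^((-4+4i)t)v: X_1 = e^(-4t)(cos(4t)·(-1,-2) + sin(4t)·(1,3)), X_2 = e^(-4t)(sin(4t)·(-1,-2) - cos(4t)·(1,3)).
General solution: C_1X_1 + C_2X_2.
Applying x(0)=1, z(0)=-1 gives C_1=-4, C_2=3.

x(t) = -7e^(-4t)sin(4t) + e^(-4t)cos(4t), z(t) = -18e^(-4t)sin(4t) - e^(-4t)cos(4t)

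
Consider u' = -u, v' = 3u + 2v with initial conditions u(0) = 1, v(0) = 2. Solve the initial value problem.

Coefficient matrix A = [[-1, 0], [3, 2]].
Characteristic polynomial det(A - λI) = λ^2 - λ - 2 = 0.
Eigenvalues λ = 2, -1.
For λ=2: (A-λI) row 1 is [-3, 0], so an eigenvector is (0, 1).
For λ=-1: (A-λI) row 2 is [3, 3], so an eigenvector is (1, -1).
General solution: C_1e^(2t)(0,1) + C_2e^(-t)(1,-1).
Applying u(0)=1, v(0)=2 gives C_1=3, C_2=1.

u(t) = e^(-t), v(t) = 3e^(2t) - e^(-t)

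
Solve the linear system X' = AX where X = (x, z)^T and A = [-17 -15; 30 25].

x(t) = C_1e^(4t)sin(3t) + 2C_1e^(4t)cos(3t) + 2C_2e^(4t)sin(3t) - C_2e^(4t)cos(3t), z(t) = -C_1e^(4t)sin(3t) - 3C_1e^(4t)cos(3t) - 3C_2e^(4t)sin(3t) + C_2e^(4t)cos(3t)

Coefficient matrix A = [[-17, -15], [30, 25]].
Characteristic polynomial det(A - λI) = λ^2 - 8λ + 25 = 0.
Eigenvalues λ = 4 ± 3i (complex conjugate pair).
For λ=4+3i: an eigenvector is (2,-3) - i(1,-1) = (2 - i, -3 + i).
A real fundamental pair from Re and Im of e^((4+3i)t)v: X_1 = e^(4t)(cos(3t)·(2,-3) + sin(3t)·(1,-1)), X_2 = e^(4t)(sin(3t)·(2,-3) - cos(3t)·(1,-1)).
General solution: C_1X_1 + C_2X_2.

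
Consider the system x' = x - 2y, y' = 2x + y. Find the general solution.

x(t) = K_1e^(t)sin(2t) - K_2e^(t)cos(2t), y(t) = -K_1e^(t)cos(2t) - K_2e^(t)sin(2t)

Coefficient matrix A = [[1, -2], [2, 1]].
Characteristic polynomial det(A - λI) = λ^2 - 2λ + 5 = 0.
Eigenvalues λ = 1 ± 2i (complex conjugate pair).
For λ=1+2i: an eigenvector is (0,-1) - i(1,0) = (0 - i, -1).
A real fundamental pair from Re and Im of e^((1+2i)t)v: X_1 = e^(t)(cos(2t)·(0,-1) + sin(2t)·(1,0)), X_2 = e^(t)(sin(2t)·(0,-1) - cos(2t)·(1,0)).
General solution: K_1X_1 + K_2X_2.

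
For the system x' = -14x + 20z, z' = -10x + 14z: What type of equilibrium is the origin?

A = [[-14,20],[-10,14]]; det(A-λI) = λ^2 + 4.
λ = 0 ± 2i: zero real part.

center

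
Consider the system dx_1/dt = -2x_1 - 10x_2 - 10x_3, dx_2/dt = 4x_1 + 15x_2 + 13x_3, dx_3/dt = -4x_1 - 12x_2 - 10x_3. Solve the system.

Coefficient matrix A = [[-2, -10, -10], [4, 15, 13], [-4, -12, -10]].
det(A - λI) = 0 gives eigenvalues λ = 3, -2, 2.
For λ=3: eigenvector (-2,5,-4).
For λ=-2: eigenvector (1,-1,1).
For λ=2: eigenvector (0,-1,1).
General solution: C_1e^(3t)(-2,5,-4) + C_2e^(-2t)(1,-1,1) + C_3e^(2t)(0,-1,1).

x_1(t) = -2C_1e^(3t) + C_2e^(-2t), x_2(t) = 5C_1e^(3t) - C_2e^(-2t) - C_3e^(2t), x_3(t) = -4C_1e^(3t) + C_2e^(-2t) + C_3e^(2t)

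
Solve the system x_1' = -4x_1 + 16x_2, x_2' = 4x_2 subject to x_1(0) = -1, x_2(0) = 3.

Coefficient matrix A = [[-4, 16], [0, 4]].
Characteristic polynomial det(A - λI) = λ^2 - 16 = 0.
Eigenvalues λ = 4, -4.
For λ=4: (A-λI) row 1 is [-8, 16], so an eigenvector is (2, 1).
For λ=-4: (A-λI) row 1 is [0, 16], so an eigenvector is (-1, 0).
General solution: c_1e^(4t)(2,1) + c_2e^(-4t)(-1,0).
Applying x_1(0)=-1, x_2(0)=3 gives c_1=3, c_2=7.

x_1(t) = 6e^(4t) - 7e^(-4t), x_2(t) = 3e^(4t)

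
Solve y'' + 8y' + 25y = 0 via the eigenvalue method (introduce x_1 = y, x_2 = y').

y(t) = K_1e^(-4t)cos(3t) + K_2e^(-4t)sin(3t)

Let x_1 = y, x_2 = y'. Then x_1' = x_2 and x_2' = -25x_1 - 8x_2.
A = [[0,1],[-25,-8]]; det(A-λI) = λ^2 + 8λ + 25.
Eigenvalues λ = -4 ± 3i.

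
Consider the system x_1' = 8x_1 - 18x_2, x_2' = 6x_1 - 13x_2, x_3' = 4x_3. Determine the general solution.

x_1(t) = -3C_1e^(-4t) + 2C_2e^(-t), x_2(t) = -2C_1e^(-4t) + C_2e^(-t), x_3(t) = C_3e^(4t)

Coefficient matrix A = [[8, -18, 0], [6, -13, 0], [0, 0, 4]].
det(A - λI) = 0 gives eigenvalues λ = -4, -1, 4.
For λ=-4: eigenvector (-3,-2,0).
For λ=-1: eigenvector (2,1,0).
For λ=4: eigenvector (0,0,1).
General solution: C_1e^(-4t)(-3,-2,0) + C_2e^(-t)(2,1,0) + C_3e^(4t)(0,0,1).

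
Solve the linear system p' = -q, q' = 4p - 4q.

p(t) = c_1e^(-2t) + c_2te^(-2t), q(t) = 2c_1e^(-2t) + 2c_2te^(-2t) - c_2e^(-2t)

Coefficient matrix A = [[0, -1], [4, -4]].
Characteristic polynomial det(A - λI) = λ^2 + 4λ + 4 = 0.
Single eigenvalue λ = -2 with algebraic multiplicity 2.
Eigenvector v = (1,2); generalized eigenvector w with (A-λI)w=v is (0,-1).
General solution: e^(-2t)[c_1·v + c_2·(t·v + w)].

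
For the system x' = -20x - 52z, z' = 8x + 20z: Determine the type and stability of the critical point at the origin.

A = [[-20,-52],[8,20]]; det(A-λI) = λ^2 + 16.
λ = 0 ± 4i: zero real part.

center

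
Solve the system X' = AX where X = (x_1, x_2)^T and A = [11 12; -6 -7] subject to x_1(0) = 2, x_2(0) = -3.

Coefficient matrix A = [[11, 12], [-6, -7]].
Characteristic polynomial det(A - λI) = λ^2 - 4λ - 5 = 0.
Eigenvalues λ = -1, 5.
For λ=-1: (A-λI) row 1 is [12, 12], so an eigenvector is (1, -1).
For λ=5: (A-λI) row 1 is [6, 12], so an eigenvector is (-2, 1).
General solution: K_1e^(-t)(1,-1) + K_2e^(5t)(-2,1).
Applying x_1(0)=2, x_2(0)=-3 gives K_1=4, K_2=1.

x_1(t) = -2e^(5t) + 4e^(-t), x_2(t) = e^(5t) - 4e^(-t)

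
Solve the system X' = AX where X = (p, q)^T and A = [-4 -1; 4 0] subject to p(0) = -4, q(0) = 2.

p(t) = 6te^(-2t) - 4e^(-2t), q(t) = -12te^(-2t) + 2e^(-2t)

Coefficient matrix A = [[-4, -1], [4, 0]].
Characteristic polynomial det(A - λI) = λ^2 + 4λ + 4 = 0.
Single eigenvalue λ = -2 with algebraic multiplicity 2.
Eigenvector v = (-1,2); generalized eigenvector w with (A-λI)w=v is (2,-3).
General solution: e^(-2t)[K_1·v + K_2·(t·v + w)].
Applying p(0)=-4, q(0)=2 gives K_1=-8, K_2=-6.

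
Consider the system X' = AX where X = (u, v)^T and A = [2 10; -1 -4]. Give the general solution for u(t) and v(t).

Coefficient matrix A = [[2, 10], [-1, -4]].
Characteristic polynomial det(A - λI) = λ^2 + 2λ + 2 = 0.
Eigenvalues λ = -1 ± i (complex conjugate pair).
For λ=-1+i: an eigenvector is (-1,0) - i(-3,1) = (-1 + 3i, 0 - i).
A real fundamental pair from Re and Im of e^((-1+i)t)v: X_1 = e^(-t)(cos(t)·(-1,0) + sin(t)·(-3,1)), X_2 = e^(-t)(sin(t)·(-1,0) - cos(t)·(-3,1)).
General solution: C_1X_1 + C_2X_2.

u(t) = -3C_1e^(-t)sin(t) - C_1e^(-t)cos(t) - C_2e^(-t)sin(t) + 3C_2e^(-t)cos(t), v(t) = C_1e^(-t)sin(t) - C_2e^(-t)cos(t)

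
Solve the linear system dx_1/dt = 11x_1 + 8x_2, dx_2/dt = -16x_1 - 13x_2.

x_1(t) = C_1e^(3t) + C_2e^(-5t), x_2(t) = -C_1e^(3t) - 2C_2e^(-5t)

Coefficient matrix A = [[11, 8], [-16, -13]].
Characteristic polynomial det(A - λI) = λ^2 + 2λ - 15 = 0.
Eigenvalues λ = 3, -5.
For λ=3: (A-λI) row 1 is [8, 8], so an eigenvector is (1, -1).
For λ=-5: (A-λI) row 1 is [16, 8], so an eigenvector is (1, -2).
General solution: C_1e^(3t)(1,-1) + C_2e^(-5t)(1,-2).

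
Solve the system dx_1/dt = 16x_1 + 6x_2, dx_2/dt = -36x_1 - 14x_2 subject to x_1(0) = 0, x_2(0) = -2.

x_1(t) = -2e^(4t) + 2e^(-2t), x_2(t) = 4e^(4t) - 6e^(-2t)

Coefficient matrix A = [[16, 6], [-36, -14]].
Characteristic polynomial det(A - λI) = λ^2 - 2λ - 8 = 0.
Eigenvalues λ = -2, 4.
For λ=-2: (A-λI) row 1 is [18, 6], so an eigenvector is (1, -3).
For λ=4: (A-λI) row 1 is [12, 6], so an eigenvector is (-1, 2).
General solution: c_1e^(-2t)(1,-3) + c_2e^(4t)(-1,2).
Applying x_1(0)=0, x_2(0)=-2 gives c_1=2, c_2=2.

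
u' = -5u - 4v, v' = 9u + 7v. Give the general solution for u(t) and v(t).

u(t) = -2K_1e^(t) - 2K_2te^(t) + K_2e^(t), v(t) = 3K_1e^(t) + 3K_2te^(t) - K_2e^(t)

Coefficient matrix A = [[-5, -4], [9, 7]].
Characteristic polynomial det(A - λI) = λ^2 - 2λ + 1 = 0.
Single eigenvalue λ = 1 with algebraic multiplicity 2.
Eigenvector v = (-2,3); generalized eigenvector w with (A-λI)w=v is (1,-1).
General solution: e^(t)[K_1·v + K_2·(t·v + w)].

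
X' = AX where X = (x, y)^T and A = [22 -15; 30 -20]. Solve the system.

x(t) = C_1e^(t)sin(3t) - 2C_1e^(t)cos(3t) - 2C_2e^(t)sin(3t) - C_2e^(t)cos(3t), y(t) = C_1e^(t)sin(3t) - 3C_1e^(t)cos(3t) - 3C_2e^(t)sin(3t) - C_2e^(t)cos(3t)

Coefficient matrix A = [[22, -15], [30, -20]].
Characteristic polynomial det(A - λI) = λ^2 - 2λ + 10 = 0.
Eigenvalues λ = 1 ± 3i (complex conjugate pair).
For λ=1+3i: an eigenvector is (-2,-3) - i(1,1) = (-2 - i, -3 - i).
A real fundamental pair from Re and Im of e^((1+3i)t)v: X_1 = e^(t)(cos(3t)·(-2,-3) + sin(3t)·(1,1)), X_2 = e^(t)(sin(3t)·(-2,-3) - cos(3t)·(1,1)).
General solution: C_1X_1 + C_2X_2.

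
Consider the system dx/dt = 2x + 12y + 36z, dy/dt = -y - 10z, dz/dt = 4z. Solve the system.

Coefficient matrix A = [[2, 12, 36], [0, -1, -10], [0, 0, 4]].
det(A - λI) = 0 gives eigenvalues λ = 2, -1, 4.
For λ=2: eigenvector (1,0,0).
For λ=-1: eigenvector (-4,1,0).
For λ=4: eigenvector (6,-2,1).
General solution: C_1e^(2t)(1,0,0) + C_2e^(-t)(-4,1,0) + C_3e^(4t)(6,-2,1).

x(t) = C_1e^(2t) - 4C_2e^(-t) + 6C_3e^(4t), y(t) = C_2e^(-t) - 2C_3e^(4t), z(t) = C_3e^(4t)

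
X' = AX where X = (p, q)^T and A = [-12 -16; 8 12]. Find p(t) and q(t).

p(t) = -c_1e^(4t) + 2c_2e^(-4t), q(t) = c_1e^(4t) - c_2e^(-4t)

Coefficient matrix A = [[-12, -16], [8, 12]].
Characteristic polynomial det(A - λI) = λ^2 - 16 = 0.
Eigenvalues λ = 4, -4.
For λ=4: (A-λI) row 1 is [-16, -16], so an eigenvector is (-1, 1).
For λ=-4: (A-λI) row 1 is [-8, -16], so an eigenvector is (2, -1).
General solution: c_1e^(4t)(-1,1) + c_2e^(-4t)(2,-1).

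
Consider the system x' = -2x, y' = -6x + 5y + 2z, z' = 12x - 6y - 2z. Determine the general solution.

x(t) = c_1e^(-2t), y(t) = 2c_1e^(-2t) + c_2e^(t) + 2c_3e^(2t), z(t) = -4c_1e^(-2t) - 2c_2e^(t) - 3c_3e^(2t)

Coefficient matrix A = [[-2, 0, 0], [-6, 5, 2], [12, -6, -2]].
det(A - λI) = 0 gives eigenvalues λ = -2, 1, 2.
For λ=-2: eigenvector (1,2,-4).
For λ=1: eigenvector (0,1,-2).
For λ=2: eigenvector (0,2,-3).
General solution: c_1e^(-2t)(1,2,-4) + c_2e^(t)(0,1,-2) + c_3e^(2t)(0,2,-3).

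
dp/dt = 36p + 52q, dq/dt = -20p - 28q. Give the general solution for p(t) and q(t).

p(t) = 2c_1e^(4t)sin(4t) - 3c_1e^(4t)cos(4t) - 3c_2e^(4t)sin(4t) - 2c_2e^(4t)cos(4t), q(t) = -c_1e^(4t)sin(4t) + 2c_1e^(4t)cos(4t) + 2c_2e^(4t)sin(4t) + c_2e^(4t)cos(4t)

Coefficient matrix A = [[36, 52], [-20, -28]].
Characteristic polynomial det(A - λI) = λ^2 - 8λ + 32 = 0.
Eigenvalues λ = 4 ± 4i (complex conjugate pair).
For λ=4+4i: an eigenvector is (-3,2) - i(2,-1) = (-3 - 2i, 2 + i).
A real fundamental pair from Re and Im of e^((4+4i)t)v: X_1 = e^(4t)(cos(4t)·(-3,2) + sin(4t)·(2,-1)), X_2 = e^(4t)(sin(4t)·(-3,2) - cos(4t)·(2,-1)).
General solution: c_1X_1 + c_2X_2.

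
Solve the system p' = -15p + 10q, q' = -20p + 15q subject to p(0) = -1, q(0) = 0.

Coefficient matrix A = [[-15, 10], [-20, 15]].
Characteristic polynomial det(A - λI) = λ^2 - 25 = 0.
Eigenvalues λ = 5, -5.
For λ=5: (A-λI) row 1 is [-20, 10], so an eigenvector is (1, 2).
For λ=-5: (A-λI) row 1 is [-10, 10], so an eigenvector is (1, 1).
General solution: C_1e^(5t)(1,2) + C_2e^(-5t)(1,1).
Applying p(0)=-1, q(0)=0 gives C_1=1, C_2=-2.

p(t) = e^(5t) - 2e^(-5t), q(t) = 2e^(5t) - 2e^(-5t)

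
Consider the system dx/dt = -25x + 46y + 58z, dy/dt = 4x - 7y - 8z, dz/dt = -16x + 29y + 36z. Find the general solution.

Coefficient matrix A = [[-25, 46, 58], [4, -7, -8], [-16, 29, 36]].
det(A - λI) = 0 gives eigenvalues λ = -1, 4, 1.
For λ=-1: eigenvector (1,-2,2).
For λ=4: eigenvector (2,0,1).
For λ=1: eigenvector (4,1,1).
General solution: K_1e^(-t)(1,-2,2) + K_2e^(4t)(2,0,1) + K_3e^(t)(4,1,1).

x(t) = K_1e^(-t) + 2K_2e^(4t) + 4K_3e^(t), y(t) = -2K_1e^(-t) + K_3e^(t), z(t) = 2K_1e^(-t) + K_2e^(4t) + K_3e^(t)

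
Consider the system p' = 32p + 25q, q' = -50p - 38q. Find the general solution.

Coefficient matrix A = [[32, 25], [-50, -38]].
Characteristic polynomial det(A - λI) = λ^2 + 6λ + 34 = 0.
Eigenvalues λ = -3 ± 5i (complex conjugate pair).
For λ=-3+5i: an eigenvector is (-1,1) - i(-2,3) = (-1 + 2i, 1 - 3i).
A real fundamental pair from Re and Im of e^((-3+5i)t)v: X_1 = e^(-3t)(cos(5t)·(-1,1) + sin(5t)·(-2,3)), X_2 = e^(-3t)(sin(5t)·(-1,1) - cos(5t)·(-2,3)).
General solution: C_1X_1 + C_2X_2.

p(t) = -2C_1e^(-3t)sin(5t) - C_1e^(-3t)cos(5t) - C_2e^(-3t)sin(5t) + 2C_2e^(-3t)cos(5t), q(t) = 3C_1e^(-3t)sin(5t) + C_1e^(-3t)cos(5t) + C_2e^(-3t)sin(5t) - 3C_2e^(-3t)cos(5t)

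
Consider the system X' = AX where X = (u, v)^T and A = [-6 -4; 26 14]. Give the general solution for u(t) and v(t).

u(t) = c_1e^(4t)sin(2t) - c_1e^(4t)cos(2t) - c_2e^(4t)sin(2t) - c_2e^(4t)cos(2t), v(t) = -3c_1e^(4t)sin(2t) + 2c_1e^(4t)cos(2t) + 2c_2e^(4t)sin(2t) + 3c_2e^(4t)cos(2t)

Coefficient matrix A = [[-6, -4], [26, 14]].
Characteristic polynomial det(A - λI) = λ^2 - 8λ + 20 = 0.
Eigenvalues λ = 4 ± 2i (complex conjugate pair).
For λ=4+2i: an eigenvector is (-1,2) - i(1,-3) = (-1 - i, 2 + 3i).
A real fundamental pair from Re and Im of e^((4+2i)t)v: X_1 = e^(4t)(cos(2t)·(-1,2) + sin(2t)·(1,-3)), X_2 = e^(4t)(sin(2t)·(-1,2) - cos(2t)·(1,-3)).
General solution: c_1X_1 + c_2X_2.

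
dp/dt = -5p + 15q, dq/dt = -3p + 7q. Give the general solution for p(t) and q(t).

Coefficient matrix A = [[-5, 15], [-3, 7]].
Characteristic polynomial det(A - λI) = λ^2 - 2λ + 10 = 0.
Eigenvalues λ = 1 ± 3i (complex conjugate pair).
For λ=1+3i: an eigenvector is (-1,0) - i(2,1) = (-1 - 2i, 0 - i).
A real fundamental pair from Re and Im of e^((1+3i)t)v: X_1 = e^(t)(cos(3t)·(-1,0) + sin(3t)·(2,1)), X_2 = e^(t)(sin(3t)·(-1,0) - cos(3t)·(2,1)).
General solution: c_1X_1 + c_2X_2.

p(t) = 2c_1e^(t)sin(3t) - c_1e^(t)cos(3t) - c_2e^(t)sin(3t) - 2c_2e^(t)cos(3t), q(t) = c_1e^(t)sin(3t) - c_2e^(t)cos(3t)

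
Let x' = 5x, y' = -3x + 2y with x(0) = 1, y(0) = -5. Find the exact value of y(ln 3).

A = [[5,0],[-3,2]]; eigenvalues λ = 2, 5.
Eigenvectors: (0,1) for λ=2, (-1,1) for λ=5.
From the initial condition, c_1 = -4, c_2 = -1.
y(ln 3) = (-4)(3^2)(1) + (-1)(3^5)(1) = -279.

-279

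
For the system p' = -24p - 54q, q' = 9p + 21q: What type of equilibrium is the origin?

saddle

A = [[-24,-54],[9,21]]; det(A-λI) = λ^2 + 3λ - 18.
λ = 3, -6: opposite signs.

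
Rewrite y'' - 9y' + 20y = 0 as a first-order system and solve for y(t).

y(t) = c_1e^(5t) + c_2e^(4t)

Let x_1 = y, x_2 = y'. Then x_1' = x_2 and x_2' = -20x_1 + 9x_2.
A = [[0,1],[-20,9]]; det(A-λI) = λ^2 - 9λ + 20.
Eigenvalues λ = 5, 4 with eigenvectors (1,5), (1,4).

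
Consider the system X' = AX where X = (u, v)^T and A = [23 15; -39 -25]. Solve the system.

Coefficient matrix A = [[23, 15], [-39, -25]].
Characteristic polynomial det(A - λI) = λ^2 + 2λ + 10 = 0.
Eigenvalues λ = -1 ± 3i (complex conjugate pair).
For λ=-1+3i: an eigenvector is (-2,3) - i(-1,2) = (-2 + i, 3 - 2i).
A real fundamental pair from Re and Im of e^((-1+3i)t)v: X_1 = e^(-t)(cos(3t)·(-2,3) + sin(3t)·(-1,2)), X_2 = e^(-t)(sin(3t)·(-2,3) - cos(3t)·(-1,2)).
General solution: C_1X_1 + C_2X_2.

u(t) = -C_1e^(-t)sin(3t) - 2C_1e^(-t)cos(3t) - 2C_2e^(-t)sin(3t) + C_2e^(-t)cos(3t), v(t) = 2C_1e^(-t)sin(3t) + 3C_1e^(-t)cos(3t) + 3C_2e^(-t)sin(3t) - 2C_2e^(-t)cos(3t)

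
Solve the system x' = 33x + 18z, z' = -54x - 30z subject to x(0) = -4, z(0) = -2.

Coefficient matrix A = [[33, 18], [-54, -30]].
Characteristic polynomial det(A - λI) = λ^2 - 3λ - 18 = 0.
Eigenvalues λ = 6, -3.
For λ=6: (A-λI) row 1 is [27, 18], so an eigenvector is (2, -3).
For λ=-3: (A-λI) row 1 is [36, 18], so an eigenvector is (1, -2).
General solution: c_1e^(6t)(2,-3) + c_2e^(-3t)(1,-2).
Applying x(0)=-4, z(0)=-2 gives c_1=-10, c_2=16.

x(t) = -20e^(6t) + 16e^(-3t), z(t) = 30e^(6t) - 32e^(-3t)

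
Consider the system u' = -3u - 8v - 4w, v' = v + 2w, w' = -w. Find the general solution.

u(t) = c_1e^(-3t) - 2c_2e^(t) + 2c_3e^(-t), v(t) = c_2e^(t) - c_3e^(-t), w(t) = c_3e^(-t)

Coefficient matrix A = [[-3, -8, -4], [0, 1, 2], [0, 0, -1]].
det(A - λI) = 0 gives eigenvalues λ = -3, 1, -1.
For λ=-3: eigenvector (1,0,0).
For λ=1: eigenvector (-2,1,0).
For λ=-1: eigenvector (2,-1,1).
General solution: c_1e^(-3t)(1,0,0) + c_2e^(t)(-2,1,0) + c_3e^(-t)(2,-1,1).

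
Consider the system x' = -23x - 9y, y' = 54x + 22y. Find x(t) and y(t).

x(t) = C_1e^(4t) + C_2e^(-5t), y(t) = -3C_1e^(4t) - 2C_2e^(-5t)

Coefficient matrix A = [[-23, -9], [54, 22]].
Characteristic polynomial det(A - λI) = λ^2 + λ - 20 = 0.
Eigenvalues λ = 4, -5.
For λ=4: (A-λI) row 1 is [-27, -9], so an eigenvector is (1, -3).
For λ=-5: (A-λI) row 1 is [-18, -9], so an eigenvector is (1, -2).
General solution: C_1e^(4t)(1,-3) + C_2e^(-5t)(1,-2).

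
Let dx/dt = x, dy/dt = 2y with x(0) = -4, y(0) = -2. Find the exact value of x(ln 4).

-16

A = [[1,0],[0,2]]; eigenvalues λ = 2, 1.
Eigenvectors: (0,1) for λ=2, (-1,0) for λ=1.
From the initial condition, c_1 = -2, c_2 = 4.
x(ln 4) = (-2)(4^2)(0) + (4)(4^1)(-1) = -16.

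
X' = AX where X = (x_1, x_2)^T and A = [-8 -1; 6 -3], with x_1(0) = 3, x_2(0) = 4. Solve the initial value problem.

Coefficient matrix A = [[-8, -1], [6, -3]].
Characteristic polynomial det(A - λI) = λ^2 + 11λ + 30 = 0.
Eigenvalues λ = -5, -6.
For λ=-5: (A-λI) row 1 is [-3, -1], so an eigenvector is (1, -3).
For λ=-6: (A-λI) row 1 is [-2, -1], so an eigenvector is (-1, 2).
General solution: c_1e^(-5t)(1,-3) + c_2e^(-6t)(-1,2).
Applying x_1(0)=3, x_2(0)=4 gives c_1=-10, c_2=-13.

x_1(t) = -10e^(-5t) + 13e^(-6t), x_2(t) = 30e^(-5t) - 26e^(-6t)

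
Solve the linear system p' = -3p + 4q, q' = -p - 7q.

Coefficient matrix A = [[-3, 4], [-1, -7]].
Characteristic polynomial det(A - λI) = λ^2 + 10λ + 25 = 0.
Single eigenvalue λ = -5 with algebraic multiplicity 2.
Eigenvector v = (2,-1); generalized eigenvector w with (A-λI)w=v is (3,-1).
General solution: e^(-5t)[K_1·v + K_2·(t·v + w)].

p(t) = 2K_1e^(-5t) + 2K_2te^(-5t) + 3K_2e^(-5t), q(t) = -K_1e^(-5t) - K_2te^(-5t) - K_2e^(-5t)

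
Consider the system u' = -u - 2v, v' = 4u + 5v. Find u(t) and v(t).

u(t) = K_1e^(3t) - K_2e^(t), v(t) = -2K_1e^(3t) + K_2e^(t)

Coefficient matrix A = [[-1, -2], [4, 5]].
Characteristic polynomial det(A - λI) = λ^2 - 4λ + 3 = 0.
Eigenvalues λ = 3, 1.
For λ=3: (A-λI) row 1 is [-4, -2], so an eigenvector is (1, -2).
For λ=1: (A-λI) row 1 is [-2, -2], so an eigenvector is (-1, 1).
General solution: K_1e^(3t)(1,-2) + K_2e^(t)(-1,1).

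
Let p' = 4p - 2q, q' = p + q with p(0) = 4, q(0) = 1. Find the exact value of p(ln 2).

A = [[4,-2],[1,1]]; eigenvalues λ = 3, 2.
Eigenvectors: (-2,-1) for λ=3, (-1,-1) for λ=2.
From the initial condition, c_1 = -3, c_2 = 2.
p(ln 2) = (-3)(2^3)(-2) + (2)(2^2)(-1) = 40.

40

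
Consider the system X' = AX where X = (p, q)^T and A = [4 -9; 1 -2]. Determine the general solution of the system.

Coefficient matrix A = [[4, -9], [1, -2]].
Characteristic polynomial det(A - λI) = λ^2 - 2λ + 1 = 0.
Single eigenvalue λ = 1 with algebraic multiplicity 2.
Eigenvector v = (3,1); generalized eigenvector w with (A-λI)w=v is (1,0).
General solution: e^(t)[K_1·v + K_2·(t·v + w)].

p(t) = 3K_1e^(t) + 3K_2te^(t) + K_2e^(t), q(t) = K_1e^(t) + K_2te^(t)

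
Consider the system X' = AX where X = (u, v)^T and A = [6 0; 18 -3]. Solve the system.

u(t) = c_1e^(6t), v(t) = 2c_1e^(6t) - c_2e^(-3t)

Coefficient matrix A = [[6, 0], [18, -3]].
Characteristic polynomial det(A - λI) = λ^2 - 3λ - 18 = 0.
Eigenvalues λ = 6, -3.
For λ=6: (A-λI) row 2 is [18, -9], so an eigenvector is (1, 2).
For λ=-3: (A-λI) row 1 is [9, 0], so an eigenvector is (0, -1).
General solution: c_1e^(6t)(1,2) + c_2e^(-3t)(0,-1).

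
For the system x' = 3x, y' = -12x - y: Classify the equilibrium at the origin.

saddle

A = [[3,0],[-12,-1]]; det(A-λI) = λ^2 - 2λ - 3.
λ = 3, -1: opposite signs.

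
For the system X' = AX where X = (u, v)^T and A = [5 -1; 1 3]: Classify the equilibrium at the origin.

unstable improper node

A = [[5,-1],[1,3]]; det(A-λI) = λ^2 - 8λ + 16.
repeated λ = 4 with a single eigenvector.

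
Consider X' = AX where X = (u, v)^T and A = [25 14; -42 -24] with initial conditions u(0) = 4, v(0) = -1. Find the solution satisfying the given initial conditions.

u(t) = 14e^(4t) - 10e^(-3t), v(t) = -21e^(4t) + 20e^(-3t)

Coefficient matrix A = [[25, 14], [-42, -24]].
Characteristic polynomial det(A - λI) = λ^2 - λ - 12 = 0.
Eigenvalues λ = 4, -3.
For λ=4: (A-λI) row 1 is [21, 14], so an eigenvector is (-2, 3).
For λ=-3: (A-λI) row 1 is [28, 14], so an eigenvector is (1, -2).
General solution: c_1e^(4t)(-2,3) + c_2e^(-3t)(1,-2).
Applying u(0)=4, v(0)=-1 gives c_1=-7, c_2=-10.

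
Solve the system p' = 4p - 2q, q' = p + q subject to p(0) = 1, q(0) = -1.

p(t) = 4e^(3t) - 3e^(2t), q(t) = 2e^(3t) - 3e^(2t)

Coefficient matrix A = [[4, -2], [1, 1]].
Characteristic polynomial det(A - λI) = λ^2 - 5λ + 6 = 0.
Eigenvalues λ = 3, 2.
For λ=3: (A-λI) row 1 is [1, -2], so an eigenvector is (-2, -1).
For λ=2: (A-λI) row 1 is [2, -2], so an eigenvector is (1, 1).
General solution: c_1e^(3t)(-2,-1) + c_2e^(2t)(1,1).
Applying p(0)=1, q(0)=-1 gives c_1=-2, c_2=-3.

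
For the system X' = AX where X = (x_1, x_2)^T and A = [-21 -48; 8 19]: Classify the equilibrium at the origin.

A = [[-21,-48],[8,19]]; det(A-λI) = λ^2 + 2λ - 15.
λ = -5, 3: opposite signs.

saddle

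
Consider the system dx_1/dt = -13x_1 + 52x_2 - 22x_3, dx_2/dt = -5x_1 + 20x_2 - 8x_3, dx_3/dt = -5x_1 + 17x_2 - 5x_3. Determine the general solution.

x_1(t) = 7C_1e^(3t) + 2C_2e^(2t) + 3C_3e^(-3t), x_2(t) = 3C_1e^(3t) + C_2e^(2t) + C_3e^(-3t), x_3(t) = 2C_1e^(3t) + C_2e^(2t) + C_3e^(-3t)

Coefficient matrix A = [[-13, 52, -22], [-5, 20, -8], [-5, 17, -5]].
det(A - λI) = 0 gives eigenvalues λ = 3, 2, -3.
For λ=3: eigenvector (7,3,2).
For λ=2: eigenvector (2,1,1).
For λ=-3: eigenvector (3,1,1).
General solution: C_1e^(3t)(7,3,2) + C_2e^(2t)(2,1,1) + C_3e^(-3t)(3,1,1).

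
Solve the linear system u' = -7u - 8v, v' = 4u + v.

u(t) = -c_1e^(-3t)sin(4t) - c_1e^(-3t)cos(4t) - c_2e^(-3t)sin(4t) + c_2e^(-3t)cos(4t), v(t) = c_1e^(-3t)cos(4t) + c_2e^(-3t)sin(4t)

Coefficient matrix A = [[-7, -8], [4, 1]].
Characteristic polynomial det(A - λI) = λ^2 + 6λ + 25 = 0.
Eigenvalues λ = -3 ± 4i (complex conjugate pair).
For λ=-3+4i: an eigenvector is (-1,1) - i(-1,0) = (-1 + i, 1).
A real fundamental pair from Re and Im of e^((-3+4i)t)v: X_1 = e^(-3t)(cos(4t)·(-1,1) + sin(4t)·(-1,0)), X_2 = e^(-3t)(sin(4t)·(-1,1) - cos(4t)·(-1,0)).
General solution: c_1X_1 + c_2X_2.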